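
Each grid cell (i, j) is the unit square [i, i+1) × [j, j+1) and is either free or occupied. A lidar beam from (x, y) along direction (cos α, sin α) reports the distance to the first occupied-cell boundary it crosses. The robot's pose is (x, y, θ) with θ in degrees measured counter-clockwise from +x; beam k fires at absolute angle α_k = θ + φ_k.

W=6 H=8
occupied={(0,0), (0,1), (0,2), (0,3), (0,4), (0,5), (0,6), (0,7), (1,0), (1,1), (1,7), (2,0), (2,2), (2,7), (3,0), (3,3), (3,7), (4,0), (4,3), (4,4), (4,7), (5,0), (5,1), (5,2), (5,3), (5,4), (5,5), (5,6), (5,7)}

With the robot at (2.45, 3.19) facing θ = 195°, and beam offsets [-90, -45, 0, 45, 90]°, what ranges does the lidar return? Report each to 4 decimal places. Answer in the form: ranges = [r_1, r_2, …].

ranges = [3.9444, 1.6743, 1.5012, 0.2194, 0.1967]

beam 1: φ=-90°, α=105°
  dir = (cos 105°, sin 105°) = (-0.2588, 0.9659); from cell (2,3)
  next x-line at t=1.7387, next y-line at t=0.8386; Δt_x=3.8637, Δt_y=1.0353
    y: enter (2,4) at t=0.8386
    x: enter (1,4) at t=1.7387
    y: enter (1,5) at t=1.8738
    y: enter (1,6) at t=2.9091
    y: enter (1,7) at t=3.9444 ← occupied
  → r_1 = 3.9444
beam 2: φ=-45°, α=150°
  dir = (cos 150°, sin 150°) = (-0.8660, 0.5000); from cell (2,3)
  next x-line at t=0.5196, next y-line at t=1.6200; Δt_x=1.1547, Δt_y=2.0000
    x: enter (1,3) at t=0.5196
    y: enter (1,4) at t=1.6200
    x: enter (0,4) at t=1.6743 ← occupied
  → r_2 = 1.6743
beam 3: φ=0°, α=195°
  dir = (cos 195°, sin 195°) = (-0.9659, -0.2588); from cell (2,3)
  next x-line at t=0.4659, next y-line at t=0.7341; Δt_x=1.0353, Δt_y=3.8637
    x: enter (1,3) at t=0.4659
    y: enter (1,2) at t=0.7341
    x: enter (0,2) at t=1.5012 ← occupied
  → r_3 = 1.5012
beam 4: φ=45°, α=240°
  dir = (cos 240°, sin 240°) = (-0.5000, -0.8660); from cell (2,3)
  next x-line at t=0.9000, next y-line at t=0.2194; Δt_x=2.0000, Δt_y=1.1547
    y: enter (2,2) at t=0.2194 ← occupied
  → r_4 = 0.2194
beam 5: φ=90°, α=285°
  dir = (cos 285°, sin 285°) = (0.2588, -0.9659); from cell (2,3)
  next x-line at t=2.1250, next y-line at t=0.1967; Δt_x=3.8637, Δt_y=1.0353
    y: enter (2,2) at t=0.1967 ← occupied
  → r_5 = 0.1967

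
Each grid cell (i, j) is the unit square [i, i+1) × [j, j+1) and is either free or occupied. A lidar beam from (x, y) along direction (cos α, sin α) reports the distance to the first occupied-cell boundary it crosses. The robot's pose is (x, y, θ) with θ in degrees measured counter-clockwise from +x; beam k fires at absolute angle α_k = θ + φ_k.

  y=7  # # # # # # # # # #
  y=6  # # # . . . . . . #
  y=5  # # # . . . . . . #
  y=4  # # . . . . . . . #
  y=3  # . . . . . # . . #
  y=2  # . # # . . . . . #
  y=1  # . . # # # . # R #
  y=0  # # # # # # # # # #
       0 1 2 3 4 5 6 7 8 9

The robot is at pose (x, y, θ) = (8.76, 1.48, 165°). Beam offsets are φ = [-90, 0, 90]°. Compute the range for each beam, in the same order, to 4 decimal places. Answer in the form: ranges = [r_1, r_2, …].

beam 1: φ=-90°, α=75°
  direction (0.2588, 0.9659); cell (8,1); t to first gridline: x 0.9273, y 0.5383 (then +3.8637 / +1.0353)
    (8,2) via y @ 0.5383
    (9,2) via x @ 0.9273  # hit
  → r_1 = 0.9273
beam 2: φ=0°, α=165°
  direction (-0.9659, 0.2588); cell (8,1); t to first gridline: x 0.7868, y 2.0091 (then +1.0353 / +3.8637)
    (7,1) via x @ 0.7868  # hit
  → r_2 = 0.7868
beam 3: φ=90°, α=255°
  direction (-0.2588, -0.9659); cell (8,1); t to first gridline: x 2.9364, y 0.4969 (then +3.8637 / +1.0353)
    (8,0) via y @ 0.4969  # hit
  → r_3 = 0.4969

ranges = [0.9273, 0.7868, 0.4969]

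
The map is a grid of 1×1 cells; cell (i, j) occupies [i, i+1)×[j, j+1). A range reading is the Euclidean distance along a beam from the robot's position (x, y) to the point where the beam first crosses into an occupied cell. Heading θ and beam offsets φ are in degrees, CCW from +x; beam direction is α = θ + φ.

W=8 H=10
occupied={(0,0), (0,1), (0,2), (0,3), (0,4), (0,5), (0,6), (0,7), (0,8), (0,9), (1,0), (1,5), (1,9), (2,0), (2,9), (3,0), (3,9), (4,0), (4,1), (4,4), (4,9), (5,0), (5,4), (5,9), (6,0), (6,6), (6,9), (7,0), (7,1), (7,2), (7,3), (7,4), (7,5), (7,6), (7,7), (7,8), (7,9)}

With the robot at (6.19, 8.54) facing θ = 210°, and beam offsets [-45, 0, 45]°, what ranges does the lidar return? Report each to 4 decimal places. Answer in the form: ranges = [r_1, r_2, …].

ranges = [1.7773, 5.0800, 3.6649]

beam 1: φ=-45°, α=165°
  dir = (cos 165°, sin 165°) = (-0.9659, 0.2588); from cell (6,8)
  next x-line at t=0.1967, next y-line at t=1.7773; Δt_x=1.0353, Δt_y=3.8637
    x: enter (5,8) at t=0.1967
    x: enter (4,8) at t=1.2320
    y: enter (4,9) at t=1.7773 ← occupied
  → r_1 = 1.7773
beam 2: φ=0°, α=210°
  dir = (cos 210°, sin 210°) = (-0.8660, -0.5000); from cell (6,8)
  next x-line at t=0.2194, next y-line at t=1.0800; Δt_x=1.1547, Δt_y=2.0000
    x: enter (5,8) at t=0.2194
    y: enter (5,7) at t=1.0800
    x: enter (4,7) at t=1.3741
    x: enter (3,7) at t=2.5288
    y: enter (3,6) at t=3.0800
    x: enter (2,6) at t=3.6835
    x: enter (1,6) at t=4.8382
    y: enter (1,5) at t=5.0800 ← occupied
  → r_2 = 5.0800
beam 3: φ=45°, α=255°
  dir = (cos 255°, sin 255°) = (-0.2588, -0.9659); from cell (6,8)
  next x-line at t=0.7341, next y-line at t=0.5590; Δt_x=3.8637, Δt_y=1.0353
    y: enter (6,7) at t=0.5590
    x: enter (5,7) at t=0.7341
    y: enter (5,6) at t=1.5943
    y: enter (5,5) at t=2.6296
    y: enter (5,4) at t=3.6649 ← occupied
  → r_3 = 3.6649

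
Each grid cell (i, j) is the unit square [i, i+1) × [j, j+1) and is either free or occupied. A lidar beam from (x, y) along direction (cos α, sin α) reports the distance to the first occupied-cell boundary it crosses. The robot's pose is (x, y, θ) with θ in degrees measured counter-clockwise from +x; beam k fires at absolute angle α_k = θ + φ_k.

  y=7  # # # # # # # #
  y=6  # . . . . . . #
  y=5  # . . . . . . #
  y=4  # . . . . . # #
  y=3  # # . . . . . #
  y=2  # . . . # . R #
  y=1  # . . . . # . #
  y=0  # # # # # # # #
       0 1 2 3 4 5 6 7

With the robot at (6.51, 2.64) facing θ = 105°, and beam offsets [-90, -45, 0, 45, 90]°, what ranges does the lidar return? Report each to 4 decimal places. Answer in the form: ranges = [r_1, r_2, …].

beam 1: φ=-90°, α=15°
  direction (0.9659, 0.2588); cell (6,2); t to first gridline: x 0.5073, y 1.3909 (then +1.0353 / +3.8637)
    (7,2) via x @ 0.5073  # hit
  → r_1 = 0.5073
beam 2: φ=-45°, α=60°
  direction (0.5000, 0.8660); cell (6,2); t to first gridline: x 0.9800, y 0.4157 (then +2.0000 / +1.1547)
    (6,3) via y @ 0.4157
    (7,3) via x @ 0.9800  # hit
  → r_2 = 0.9800
beam 3: φ=0°, α=105°
  direction (-0.2588, 0.9659); cell (6,2); t to first gridline: x 1.9705, y 0.3727 (then +3.8637 / +1.0353)
    (6,3) via y @ 0.3727
    (6,4) via y @ 1.4080  # hit
  → r_3 = 1.4080
beam 4: φ=45°, α=150°
  direction (-0.8660, 0.5000); cell (6,2); t to first gridline: x 0.5889, y 0.7200 (then +1.1547 / +2.0000)
    (5,2) via x @ 0.5889
    (5,3) via y @ 0.7200
    (4,3) via x @ 1.7436
    (4,4) via y @ 2.7200
    (3,4) via x @ 2.8983
    (2,4) via x @ 4.0530
    (2,5) via y @ 4.7200
    (1,5) via x @ 5.2077
    (0,5) via x @ 6.3624  # hit
  → r_4 = 6.3624
beam 5: φ=90°, α=195°
  direction (-0.9659, -0.2588); cell (6,2); t to first gridline: x 0.5280, y 2.4728 (then +1.0353 / +3.8637)
    (5,2) via x @ 0.5280
    (4,2) via x @ 1.5633  # hit
  → r_5 = 1.5633

ranges = [0.5073, 0.9800, 1.4080, 6.3624, 1.5633]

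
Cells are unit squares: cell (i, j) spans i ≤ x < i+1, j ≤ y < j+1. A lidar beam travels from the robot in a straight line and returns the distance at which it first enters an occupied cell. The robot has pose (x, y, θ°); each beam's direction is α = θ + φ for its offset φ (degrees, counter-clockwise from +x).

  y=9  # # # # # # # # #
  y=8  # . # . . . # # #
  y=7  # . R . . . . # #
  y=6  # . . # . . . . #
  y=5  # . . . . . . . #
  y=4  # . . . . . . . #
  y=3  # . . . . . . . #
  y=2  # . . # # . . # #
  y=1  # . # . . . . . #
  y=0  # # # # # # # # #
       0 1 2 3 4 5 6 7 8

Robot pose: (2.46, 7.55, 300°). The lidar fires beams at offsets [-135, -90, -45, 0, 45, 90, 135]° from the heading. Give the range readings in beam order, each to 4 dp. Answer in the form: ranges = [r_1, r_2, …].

beam 1: φ=-135°, α=165°
  direction (-0.9659, 0.2588); cell (2,7); t to first gridline: x 0.4762, y 1.7387 (then +1.0353 / +3.8637)
    (1,7) via x @ 0.4762
    (0,7) via x @ 1.5115  # hit
  → r_1 = 1.5115
beam 2: φ=-90°, α=210°
  direction (-0.8660, -0.5000); cell (2,7); t to first gridline: x 0.5312, y 1.1000 (then +1.1547 / +2.0000)
    (1,7) via x @ 0.5312
    (1,6) via y @ 1.1000
    (0,6) via x @ 1.6859  # hit
  → r_2 = 1.6859
beam 3: φ=-45°, α=255°
  direction (-0.2588, -0.9659); cell (2,7); t to first gridline: x 1.7773, y 0.5694 (then +3.8637 / +1.0353)
    (2,6) via y @ 0.5694
    (2,5) via y @ 1.6047
    (1,5) via x @ 1.7773
    (1,4) via y @ 2.6400
    (1,3) via y @ 3.6752
    (1,2) via y @ 4.7105
    (0,2) via x @ 5.6410  # hit
  → r_3 = 5.6410
beam 4: φ=0°, α=300°
  direction (0.5000, -0.8660); cell (2,7); t to first gridline: x 1.0800, y 0.6351 (then +2.0000 / +1.1547)
    (2,6) via y @ 0.6351
    (3,6) via x @ 1.0800  # hit
  → r_4 = 1.0800
beam 5: φ=45°, α=345°
  direction (0.9659, -0.2588); cell (2,7); t to first gridline: x 0.5590, y 2.1250 (then +1.0353 / +3.8637)
    (3,7) via x @ 0.5590
    (4,7) via x @ 1.5943
    (4,6) via y @ 2.1250
    (5,6) via x @ 2.6296
    (6,6) via x @ 3.6649
    (7,6) via x @ 4.7002
    (8,6) via x @ 5.7354  # hit
  → r_5 = 5.7354
beam 6: φ=90°, α=30°
  direction (0.8660, 0.5000); cell (2,7); t to first gridline: x 0.6235, y 0.9000 (then +1.1547 / +2.0000)
    (3,7) via x @ 0.6235
    (3,8) via y @ 0.9000
    (4,8) via x @ 1.7782
    (4,9) via y @ 2.9000  # hit
  → r_6 = 2.9000
beam 7: φ=135°, α=75°
  direction (0.2588, 0.9659); cell (2,7); t to first gridline: x 2.0864, y 0.4659 (then +3.8637 / +1.0353)
    (2,8) via y @ 0.4659  # hit
  → r_7 = 0.4659

ranges = [1.5115, 1.6859, 5.6410, 1.0800, 5.7354, 2.9000, 0.4659]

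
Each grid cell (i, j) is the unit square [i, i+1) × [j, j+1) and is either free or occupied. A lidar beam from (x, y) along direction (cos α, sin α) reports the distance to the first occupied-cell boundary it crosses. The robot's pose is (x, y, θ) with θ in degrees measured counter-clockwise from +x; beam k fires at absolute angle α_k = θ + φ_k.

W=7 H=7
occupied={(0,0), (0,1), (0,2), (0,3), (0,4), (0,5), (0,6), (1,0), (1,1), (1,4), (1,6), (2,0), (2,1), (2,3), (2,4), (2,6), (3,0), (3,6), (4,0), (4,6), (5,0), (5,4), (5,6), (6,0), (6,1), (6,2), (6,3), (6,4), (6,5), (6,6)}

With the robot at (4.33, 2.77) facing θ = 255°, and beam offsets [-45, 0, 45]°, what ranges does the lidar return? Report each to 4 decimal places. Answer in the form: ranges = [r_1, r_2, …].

ranges = [1.5400, 1.8324, 2.0438]

beam 1: φ=-45°, α=210°
  cosα=-0.8660 sinα=-0.5000 | (4,2) | tMaxX 0.3811 tMaxY 1.5400 | tΔX 1.1547 tΔY 2.0000
    t=0.3811 [x] (3,2)
    t=1.5358 [x] (2,2)
    t=1.5400 [y] (2,1) — stop
  → r_1 = 1.5400
beam 2: φ=0°, α=255°
  cosα=-0.2588 sinα=-0.9659 | (4,2) | tMaxX 1.2750 tMaxY 0.7972 | tΔX 3.8637 tΔY 1.0353
    t=0.7972 [y] (4,1)
    t=1.2750 [x] (3,1)
    t=1.8324 [y] (3,0) — stop
  → r_2 = 1.8324
beam 3: φ=45°, α=300°
  cosα=0.5000 sinα=-0.8660 | (4,2) | tMaxX 1.3400 tMaxY 0.8891 | tΔX 2.0000 tΔY 1.1547
    t=0.8891 [y] (4,1)
    t=1.3400 [x] (5,1)
    t=2.0438 [y] (5,0) — stop
  → r_3 = 2.0438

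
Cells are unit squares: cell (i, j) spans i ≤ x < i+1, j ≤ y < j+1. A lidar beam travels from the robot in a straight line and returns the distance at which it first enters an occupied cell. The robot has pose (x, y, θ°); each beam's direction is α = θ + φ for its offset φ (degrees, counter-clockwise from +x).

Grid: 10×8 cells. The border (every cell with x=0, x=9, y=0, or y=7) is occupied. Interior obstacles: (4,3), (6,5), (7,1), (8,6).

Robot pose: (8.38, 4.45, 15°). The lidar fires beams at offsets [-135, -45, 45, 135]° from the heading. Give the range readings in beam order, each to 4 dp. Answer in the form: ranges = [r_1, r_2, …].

beam 1: φ=-135°, α=240°
  cosα=-0.5000 sinα=-0.8660 | (8,4) | tMaxX 0.7600 tMaxY 0.5196 | tΔX 2.0000 tΔY 1.1547
    t=0.5196 [y] (8,3)
    t=0.7600 [x] (7,3)
    t=1.6743 [y] (7,2)
    t=2.7600 [x] (6,2)
    t=2.8290 [y] (6,1)
    t=3.9837 [y] (6,0) — stop
  → r_1 = 3.9837
beam 2: φ=-45°, α=330°
  cosα=0.8660 sinα=-0.5000 | (8,4) | tMaxX 0.7159 tMaxY 0.9000 | tΔX 1.1547 tΔY 2.0000
    t=0.7159 [x] (9,4) — stop
  → r_2 = 0.7159
beam 3: φ=45°, α=60°
  cosα=0.5000 sinα=0.8660 | (8,4) | tMaxX 1.2400 tMaxY 0.6351 | tΔX 2.0000 tΔY 1.1547
    t=0.6351 [y] (8,5)
    t=1.2400 [x] (9,5) — stop
  → r_3 = 1.2400
beam 4: φ=135°, α=150°
  cosα=-0.8660 sinα=0.5000 | (8,4) | tMaxX 0.4388 tMaxY 1.1000 | tΔX 1.1547 tΔY 2.0000
    t=0.4388 [x] (7,4)
    t=1.1000 [y] (7,5)
    t=1.5935 [x] (6,5) — stop
  → r_4 = 1.5935

ranges = [3.9837, 0.7159, 1.2400, 1.5935]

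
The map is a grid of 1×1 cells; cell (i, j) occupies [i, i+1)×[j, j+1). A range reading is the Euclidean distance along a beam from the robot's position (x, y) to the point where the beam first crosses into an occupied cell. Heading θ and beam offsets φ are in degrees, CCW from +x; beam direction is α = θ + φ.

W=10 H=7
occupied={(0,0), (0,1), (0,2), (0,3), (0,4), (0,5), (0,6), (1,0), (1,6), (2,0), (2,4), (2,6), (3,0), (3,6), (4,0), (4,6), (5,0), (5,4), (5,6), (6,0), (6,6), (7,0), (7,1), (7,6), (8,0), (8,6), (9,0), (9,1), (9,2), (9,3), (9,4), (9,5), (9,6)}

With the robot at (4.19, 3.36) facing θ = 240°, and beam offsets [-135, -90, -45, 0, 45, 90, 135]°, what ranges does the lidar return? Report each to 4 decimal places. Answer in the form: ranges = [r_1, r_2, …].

beam 1: φ=-135°, α=105°
  dir = (cos 105°, sin 105°) = (-0.2588, 0.9659); from cell (4,3)
  next x-line at t=0.7341, next y-line at t=0.6626; Δt_x=3.8637, Δt_y=1.0353
    y: enter (4,4) at t=0.6626
    x: enter (3,4) at t=0.7341
    y: enter (3,5) at t=1.6979
    y: enter (3,6) at t=2.7331 ← occupied
  → r_1 = 2.7331
beam 2: φ=-90°, α=150°
  dir = (cos 150°, sin 150°) = (-0.8660, 0.5000); from cell (4,3)
  next x-line at t=0.2194, next y-line at t=1.2800; Δt_x=1.1547, Δt_y=2.0000
    x: enter (3,3) at t=0.2194
    y: enter (3,4) at t=1.2800
    x: enter (2,4) at t=1.3741 ← occupied
  → r_2 = 1.3741
beam 3: φ=-45°, α=195°
  dir = (cos 195°, sin 195°) = (-0.9659, -0.2588); from cell (4,3)
  next x-line at t=0.1967, next y-line at t=1.3909; Δt_x=1.0353, Δt_y=3.8637
    x: enter (3,3) at t=0.1967
    x: enter (2,3) at t=1.2320
    y: enter (2,2) at t=1.3909
    x: enter (1,2) at t=2.2673
    x: enter (0,2) at t=3.3025 ← occupied
  → r_3 = 3.3025
beam 4: φ=0°, α=240°
  dir = (cos 240°, sin 240°) = (-0.5000, -0.8660); from cell (4,3)
  next x-line at t=0.3800, next y-line at t=0.4157; Δt_x=2.0000, Δt_y=1.1547
    x: enter (3,3) at t=0.3800
    y: enter (3,2) at t=0.4157
    y: enter (3,1) at t=1.5704
    x: enter (2,1) at t=2.3800
    y: enter (2,0) at t=2.7251 ← occupied
  → r_4 = 2.7251
beam 5: φ=45°, α=285°
  dir = (cos 285°, sin 285°) = (0.2588, -0.9659); from cell (4,3)
  next x-line at t=3.1296, next y-line at t=0.3727; Δt_x=3.8637, Δt_y=1.0353
    y: enter (4,2) at t=0.3727
    y: enter (4,1) at t=1.4080
    y: enter (4,0) at t=2.4433 ← occupied
  → r_5 = 2.4433
beam 6: φ=90°, α=330°
  dir = (cos 330°, sin 330°) = (0.8660, -0.5000); from cell (4,3)
  next x-line at t=0.9353, next y-line at t=0.7200; Δt_x=1.1547, Δt_y=2.0000
    y: enter (4,2) at t=0.7200
    x: enter (5,2) at t=0.9353
    x: enter (6,2) at t=2.0900
    y: enter (6,1) at t=2.7200
    x: enter (7,1) at t=3.2447 ← occupied
  → r_6 = 3.2447
beam 7: φ=135°, α=15°
  dir = (cos 15°, sin 15°) = (0.9659, 0.2588); from cell (4,3)
  next x-line at t=0.8386, next y-line at t=2.4728; Δt_x=1.0353, Δt_y=3.8637
    x: enter (5,3) at t=0.8386
    x: enter (6,3) at t=1.8738
    y: enter (6,4) at t=2.4728
    x: enter (7,4) at t=2.9091
    x: enter (8,4) at t=3.9444
    x: enter (9,4) at t=4.9797 ← occupied
  → r_7 = 4.9797

ranges = [2.7331, 1.3741, 3.3025, 2.7251, 2.4433, 3.2447, 4.9797]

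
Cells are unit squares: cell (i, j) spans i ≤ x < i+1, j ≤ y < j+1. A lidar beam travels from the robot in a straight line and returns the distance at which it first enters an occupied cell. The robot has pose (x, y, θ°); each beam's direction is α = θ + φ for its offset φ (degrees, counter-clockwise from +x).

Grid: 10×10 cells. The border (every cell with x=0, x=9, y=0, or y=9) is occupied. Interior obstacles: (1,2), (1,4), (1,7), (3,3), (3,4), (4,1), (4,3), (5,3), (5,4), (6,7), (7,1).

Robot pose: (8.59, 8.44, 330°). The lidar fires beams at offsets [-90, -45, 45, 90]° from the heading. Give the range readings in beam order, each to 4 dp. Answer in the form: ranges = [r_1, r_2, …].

beam 1: φ=-90°, α=240°
  cosα=-0.5000 sinα=-0.8660 | (8,8) | tMaxX 1.1800 tMaxY 0.5081 | tΔX 2.0000 tΔY 1.1547
    t=0.5081 [y] (8,7)
    t=1.1800 [x] (7,7)
    t=1.6628 [y] (7,6)
    t=2.8175 [y] (7,5)
    t=3.1800 [x] (6,5)
    t=3.9722 [y] (6,4)
    t=5.1269 [y] (6,3)
    t=5.1800 [x] (5,3) — stop
  → r_1 = 5.1800
beam 2: φ=-45°, α=285°
  cosα=0.2588 sinα=-0.9659 | (8,8) | tMaxX 1.5841 tMaxY 0.4555 | tΔX 3.8637 tΔY 1.0353
    t=0.4555 [y] (8,7)
    t=1.4908 [y] (8,6)
    t=1.5841 [x] (9,6) — stop
  → r_2 = 1.5841
beam 3: φ=45°, α=15°
  cosα=0.9659 sinα=0.2588 | (8,8) | tMaxX 0.4245 tMaxY 2.1637 | tΔX 1.0353 tΔY 3.8637
    t=0.4245 [x] (9,8) — stop
  → r_3 = 0.4245
beam 4: φ=90°, α=60°
  cosα=0.5000 sinα=0.8660 | (8,8) | tMaxX 0.8200 tMaxY 0.6466 | tΔX 2.0000 tΔY 1.1547
    t=0.6466 [y] (8,9) — stop
  → r_4 = 0.6466

ranges = [5.1800, 1.5841, 0.4245, 0.6466]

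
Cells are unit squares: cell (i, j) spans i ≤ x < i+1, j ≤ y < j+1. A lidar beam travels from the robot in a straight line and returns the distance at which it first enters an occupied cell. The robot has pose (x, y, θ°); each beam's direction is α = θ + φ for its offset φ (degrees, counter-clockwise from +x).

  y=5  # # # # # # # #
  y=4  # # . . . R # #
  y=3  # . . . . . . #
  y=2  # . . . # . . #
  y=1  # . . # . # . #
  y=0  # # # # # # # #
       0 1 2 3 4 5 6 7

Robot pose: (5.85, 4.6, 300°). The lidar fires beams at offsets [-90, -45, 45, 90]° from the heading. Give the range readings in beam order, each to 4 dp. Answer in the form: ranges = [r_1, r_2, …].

ranges = [5.6003, 2.6917, 0.1553, 0.1732]

beam 1: φ=-90°, α=210°
  d=(-0.8660,-0.5000)  start (5,4)  tX=0.9815 tY=1.2000  stride 1/|dx|=1.1547 1/|dy|=2.0000
    cross x-line → (4,4), t=0.9815
    cross y-line → (4,3), t=1.2000
    cross x-line → (3,3), t=2.1362
    cross y-line → (3,2), t=3.2000
    cross x-line → (2,2), t=3.2909
    cross x-line → (1,2), t=4.4456
    cross y-line → (1,1), t=5.2000
    cross x-line → (0,1), t=5.6003 (wall)
  → r_1 = 5.6003
beam 2: φ=-45°, α=255°
  d=(-0.2588,-0.9659)  start (5,4)  tX=3.2841 tY=0.6212  stride 1/|dx|=3.8637 1/|dy|=1.0353
    cross y-line → (5,3), t=0.6212
    cross y-line → (5,2), t=1.6564
    cross y-line → (5,1), t=2.6917 (wall)
  → r_2 = 2.6917
beam 3: φ=45°, α=345°
  d=(0.9659,-0.2588)  start (5,4)  tX=0.1553 tY=2.3182  stride 1/|dx|=1.0353 1/|dy|=3.8637
    cross x-line → (6,4), t=0.1553 (wall)
  → r_3 = 0.1553
beam 4: φ=90°, α=30°
  d=(0.8660,0.5000)  start (5,4)  tX=0.1732 tY=0.8000  stride 1/|dx|=1.1547 1/|dy|=2.0000
    cross x-line → (6,4), t=0.1732 (wall)
  → r_4 = 0.1732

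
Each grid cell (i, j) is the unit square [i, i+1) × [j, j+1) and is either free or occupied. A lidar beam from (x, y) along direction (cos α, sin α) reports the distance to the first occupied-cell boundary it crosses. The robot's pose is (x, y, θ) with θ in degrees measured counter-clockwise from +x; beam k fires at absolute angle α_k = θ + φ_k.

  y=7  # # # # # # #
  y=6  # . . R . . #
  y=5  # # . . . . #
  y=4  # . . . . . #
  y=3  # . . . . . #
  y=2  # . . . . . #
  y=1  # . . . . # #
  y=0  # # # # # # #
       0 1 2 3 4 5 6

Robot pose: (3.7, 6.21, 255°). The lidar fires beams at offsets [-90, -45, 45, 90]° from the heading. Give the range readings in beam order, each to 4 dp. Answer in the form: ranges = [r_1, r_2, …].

ranges = [2.7952, 1.9630, 4.6000, 2.3811]

beam 1: φ=-90°, α=165°
  d=(-0.9659,0.2588)  start (3,6)  tX=0.7247 tY=3.0523  stride 1/|dx|=1.0353 1/|dy|=3.8637
    cross x-line → (2,6), t=0.7247
    cross x-line → (1,6), t=1.7600
    cross x-line → (0,6), t=2.7952 (wall)
  → r_1 = 2.7952
beam 2: φ=-45°, α=210°
  d=(-0.8660,-0.5000)  start (3,6)  tX=0.8083 tY=0.4200  stride 1/|dx|=1.1547 1/|dy|=2.0000
    cross y-line → (3,5), t=0.4200
    cross x-line → (2,5), t=0.8083
    cross x-line → (1,5), t=1.9630 (wall)
  → r_2 = 1.9630
beam 3: φ=45°, α=300°
  d=(0.5000,-0.8660)  start (3,6)  tX=0.6000 tY=0.2425  stride 1/|dx|=2.0000 1/|dy|=1.1547
    cross y-line → (3,5), t=0.2425
    cross x-line → (4,5), t=0.6000
    cross y-line → (4,4), t=1.3972
    cross y-line → (4,3), t=2.5519
    cross x-line → (5,3), t=2.6000
    cross y-line → (5,2), t=3.7066
    cross x-line → (6,2), t=4.6000 (wall)
  → r_3 = 4.6000
beam 4: φ=90°, α=345°
  d=(0.9659,-0.2588)  start (3,6)  tX=0.3106 tY=0.8114  stride 1/|dx|=1.0353 1/|dy|=3.8637
    cross x-line → (4,6), t=0.3106
    cross y-line → (4,5), t=0.8114
    cross x-line → (5,5), t=1.3459
    cross x-line → (6,5), t=2.3811 (wall)
  → r_4 = 2.3811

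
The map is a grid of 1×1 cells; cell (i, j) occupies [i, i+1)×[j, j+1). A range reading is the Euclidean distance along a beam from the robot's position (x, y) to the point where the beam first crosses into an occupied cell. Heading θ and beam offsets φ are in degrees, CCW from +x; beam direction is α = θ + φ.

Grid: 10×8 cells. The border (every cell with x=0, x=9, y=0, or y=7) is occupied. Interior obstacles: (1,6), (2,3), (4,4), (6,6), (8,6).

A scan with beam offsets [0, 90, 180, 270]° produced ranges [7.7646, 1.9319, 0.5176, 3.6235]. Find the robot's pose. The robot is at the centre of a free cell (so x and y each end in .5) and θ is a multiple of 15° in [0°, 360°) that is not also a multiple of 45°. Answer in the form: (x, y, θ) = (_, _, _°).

(x, y, θ) = (8.5, 3.5, 195°)

Enumerate (i+0.5, j+0.5, θ) over the 43 free cells and 16 admissible headings. For each, cast all 4 beams and compare to the given ranges.
  (8.5, 2.5, 120°): beam 1 = 4.0415 ≠ 7.7646 ✗
  (3.5, 1.5, 345°): beam 1 = 1.9319 ≠ 7.7646 ✗
  (4.5, 6.5, 195°): beam 1 = 3.6235 ≠ 7.7646 ✗
  …
  (8.5, 3.5, 195°): r_1=7.7646, r_2=1.9319, r_3=0.5176, r_4=3.6235 — all match ✓
Unique over the lattice → pose = (8.5, 3.5, 195°).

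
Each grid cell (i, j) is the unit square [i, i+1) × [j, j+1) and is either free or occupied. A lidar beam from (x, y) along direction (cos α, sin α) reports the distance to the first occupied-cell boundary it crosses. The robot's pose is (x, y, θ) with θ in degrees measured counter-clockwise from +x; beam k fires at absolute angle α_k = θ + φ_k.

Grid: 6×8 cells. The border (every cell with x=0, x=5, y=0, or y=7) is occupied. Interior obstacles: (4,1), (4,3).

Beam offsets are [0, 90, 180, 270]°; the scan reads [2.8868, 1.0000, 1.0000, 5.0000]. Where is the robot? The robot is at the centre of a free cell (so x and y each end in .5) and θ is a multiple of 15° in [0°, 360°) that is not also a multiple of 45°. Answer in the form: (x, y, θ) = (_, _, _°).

(x, y, θ) = (3.5, 2.5, 210°)

The pose lattice has 22·16 = 352 candidates. Test each by forward raycasting.
  (1.5, 6.5, 30°): beam 1 = 1.0000 ≠ 2.8868 ✗
  (4.5, 4.5, 255°): beam 1 = 0.5176 ≠ 2.8868 ✗
  (1.5, 1.5, 195°): beam 1 = 0.5176 ≠ 2.8868 ✗
  …
  (3.5, 2.5, 210°): r_1=2.8868, r_2=1.0000, r_3=1.0000, r_4=5.0000 — all match ✓
Unique over the lattice → pose = (3.5, 2.5, 210°).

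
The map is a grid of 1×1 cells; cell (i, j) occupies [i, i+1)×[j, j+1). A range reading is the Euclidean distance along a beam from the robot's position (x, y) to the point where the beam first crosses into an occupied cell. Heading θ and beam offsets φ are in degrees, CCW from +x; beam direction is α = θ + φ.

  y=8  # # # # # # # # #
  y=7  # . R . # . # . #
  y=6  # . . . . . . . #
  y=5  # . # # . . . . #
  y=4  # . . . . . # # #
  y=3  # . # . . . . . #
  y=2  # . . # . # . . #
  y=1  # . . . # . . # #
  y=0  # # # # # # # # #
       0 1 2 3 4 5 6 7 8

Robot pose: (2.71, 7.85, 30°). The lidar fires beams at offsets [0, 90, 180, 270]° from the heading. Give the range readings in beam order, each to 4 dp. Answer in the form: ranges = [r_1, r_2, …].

ranges = [0.3000, 0.1732, 1.9745, 2.1362]

beam 1: φ=0°, α=30°
  cosα=0.8660 sinα=0.5000 | (2,7) | tMaxX 0.3349 tMaxY 0.3000 | tΔX 1.1547 tΔY 2.0000
    t=0.3000 [y] (2,8) — stop
  → r_1 = 0.3000
beam 2: φ=90°, α=120°
  cosα=-0.5000 sinα=0.8660 | (2,7) | tMaxX 1.4200 tMaxY 0.1732 | tΔX 2.0000 tΔY 1.1547
    t=0.1732 [y] (2,8) — stop
  → r_2 = 0.1732
beam 3: φ=180°, α=210°
  cosα=-0.8660 sinα=-0.5000 | (2,7) | tMaxX 0.8198 tMaxY 1.7000 | tΔX 1.1547 tΔY 2.0000
    t=0.8198 [x] (1,7)
    t=1.7000 [y] (1,6)
    t=1.9745 [x] (0,6) — stop
  → r_3 = 1.9745
beam 4: φ=270°, α=300°
  cosα=0.5000 sinα=-0.8660 | (2,7) | tMaxX 0.5800 tMaxY 0.9815 | tΔX 2.0000 tΔY 1.1547
    t=0.5800 [x] (3,7)
    t=0.9815 [y] (3,6)
    t=2.1362 [y] (3,5) — stop
  → r_4 = 2.1362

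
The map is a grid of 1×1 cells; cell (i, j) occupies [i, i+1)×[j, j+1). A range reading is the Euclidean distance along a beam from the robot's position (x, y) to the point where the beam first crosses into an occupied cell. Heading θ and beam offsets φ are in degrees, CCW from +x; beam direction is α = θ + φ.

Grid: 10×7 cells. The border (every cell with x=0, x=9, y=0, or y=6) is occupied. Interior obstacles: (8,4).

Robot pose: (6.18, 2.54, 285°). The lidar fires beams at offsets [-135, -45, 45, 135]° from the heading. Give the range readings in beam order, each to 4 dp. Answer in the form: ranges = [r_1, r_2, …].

beam 1: φ=-135°, α=150°
  cosα=-0.8660 sinα=0.5000 | (6,2) | tMaxX 0.2078 tMaxY 0.9200 | tΔX 1.1547 tΔY 2.0000
    t=0.2078 [x] (5,2)
    t=0.9200 [y] (5,3)
    t=1.3625 [x] (4,3)
    t=2.5172 [x] (3,3)
    t=2.9200 [y] (3,4)
    t=3.6719 [x] (2,4)
    t=4.8266 [x] (1,4)
    t=4.9200 [y] (1,5)
    t=5.9813 [x] (0,5) — stop
  → r_1 = 5.9813
beam 2: φ=-45°, α=240°
  cosα=-0.5000 sinα=-0.8660 | (6,2) | tMaxX 0.3600 tMaxY 0.6235 | tΔX 2.0000 tΔY 1.1547
    t=0.3600 [x] (5,2)
    t=0.6235 [y] (5,1)
    t=1.7782 [y] (5,0) — stop
  → r_2 = 1.7782
beam 3: φ=45°, α=330°
  cosα=0.8660 sinα=-0.5000 | (6,2) | tMaxX 0.9469 tMaxY 1.0800 | tΔX 1.1547 tΔY 2.0000
    t=0.9469 [x] (7,2)
    t=1.0800 [y] (7,1)
    t=2.1016 [x] (8,1)
    t=3.0800 [y] (8,0) — stop
  → r_3 = 3.0800
beam 4: φ=135°, α=60°
  cosα=0.5000 sinα=0.8660 | (6,2) | tMaxX 1.6400 tMaxY 0.5312 | tΔX 2.0000 tΔY 1.1547
    t=0.5312 [y] (6,3)
    t=1.6400 [x] (7,3)
    t=1.6859 [y] (7,4)
    t=2.8406 [y] (7,5)
    t=3.6400 [x] (8,5)
    t=3.9953 [y] (8,6) — stop
  → r_4 = 3.9953

ranges = [5.9813, 1.7782, 3.0800, 3.9953]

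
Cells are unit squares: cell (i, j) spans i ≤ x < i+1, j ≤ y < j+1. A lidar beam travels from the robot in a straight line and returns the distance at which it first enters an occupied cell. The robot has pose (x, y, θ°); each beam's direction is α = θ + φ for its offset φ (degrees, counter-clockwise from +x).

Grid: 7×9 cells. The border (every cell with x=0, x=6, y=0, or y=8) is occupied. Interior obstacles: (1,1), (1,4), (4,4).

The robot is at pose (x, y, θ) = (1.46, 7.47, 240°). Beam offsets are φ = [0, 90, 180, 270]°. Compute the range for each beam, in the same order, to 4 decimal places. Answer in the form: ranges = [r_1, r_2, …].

beam 1: φ=0°, α=240°
  dir = (cos 240°, sin 240°) = (-0.5000, -0.8660); from cell (1,7)
  next x-line at t=0.9200, next y-line at t=0.5427; Δt_x=2.0000, Δt_y=1.1547
    y: enter (1,6) at t=0.5427
    x: enter (0,6) at t=0.9200 ← occupied
  → r_1 = 0.9200
beam 2: φ=90°, α=330°
  dir = (cos 330°, sin 330°) = (0.8660, -0.5000); from cell (1,7)
  next x-line at t=0.6235, next y-line at t=0.9400; Δt_x=1.1547, Δt_y=2.0000
    x: enter (2,7) at t=0.6235
    y: enter (2,6) at t=0.9400
    x: enter (3,6) at t=1.7782
    x: enter (4,6) at t=2.9329
    y: enter (4,5) at t=2.9400
    x: enter (5,5) at t=4.0876
    y: enter (5,4) at t=4.9400
    x: enter (6,4) at t=5.2423 ← occupied
  → r_2 = 5.2423
beam 3: φ=180°, α=60°
  dir = (cos 60°, sin 60°) = (0.5000, 0.8660); from cell (1,7)
  next x-line at t=1.0800, next y-line at t=0.6120; Δt_x=2.0000, Δt_y=1.1547
    y: enter (1,8) at t=0.6120 ← occupied
  → r_3 = 0.6120
beam 4: φ=270°, α=150°
  dir = (cos 150°, sin 150°) = (-0.8660, 0.5000); from cell (1,7)
  next x-line at t=0.5312, next y-line at t=1.0600; Δt_x=1.1547, Δt_y=2.0000
    x: enter (0,7) at t=0.5312 ← occupied
  → r_4 = 0.5312

ranges = [0.9200, 5.2423, 0.6120, 0.5312]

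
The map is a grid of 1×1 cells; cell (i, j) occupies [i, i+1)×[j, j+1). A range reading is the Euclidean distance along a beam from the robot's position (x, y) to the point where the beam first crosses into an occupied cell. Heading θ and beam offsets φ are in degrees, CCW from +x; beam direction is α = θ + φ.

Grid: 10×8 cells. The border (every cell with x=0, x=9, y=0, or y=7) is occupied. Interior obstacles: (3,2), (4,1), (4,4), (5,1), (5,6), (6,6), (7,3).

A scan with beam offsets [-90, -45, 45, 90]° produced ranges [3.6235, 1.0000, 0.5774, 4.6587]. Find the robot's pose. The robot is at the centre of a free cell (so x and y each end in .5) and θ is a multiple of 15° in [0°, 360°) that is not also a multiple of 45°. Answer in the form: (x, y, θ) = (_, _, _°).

(x, y, θ) = (5.5, 5.5, 75°)

Enumerate (i+0.5, j+0.5, θ) over the 41 free cells and 16 admissible headings. For each, cast all 4 beams and compare to the given ranges.
  (2.5, 6.5, 240°): beam 1 = 1.0000 ≠ 3.6235 ✗
  (8.5, 4.5, 105°): beam 1 = 0.5176 ≠ 3.6235 ✗
  (3.5, 6.5, 330°): beam 1 = 5.0000 ≠ 3.6235 ✗
  (8.5, 5.5, 210°): beam 1 = 1.7321 ≠ 3.6235 ✗
  (5.5, 2.5, 15°): beam 1 = 0.5176 ≠ 3.6235 ✗
  …
  (5.5, 5.5, 75°): r_1=3.6235, r_2=1.0000, r_3=0.5774, r_4=4.6587 — all match ✓
Unique over the lattice → pose = (5.5, 5.5, 75°).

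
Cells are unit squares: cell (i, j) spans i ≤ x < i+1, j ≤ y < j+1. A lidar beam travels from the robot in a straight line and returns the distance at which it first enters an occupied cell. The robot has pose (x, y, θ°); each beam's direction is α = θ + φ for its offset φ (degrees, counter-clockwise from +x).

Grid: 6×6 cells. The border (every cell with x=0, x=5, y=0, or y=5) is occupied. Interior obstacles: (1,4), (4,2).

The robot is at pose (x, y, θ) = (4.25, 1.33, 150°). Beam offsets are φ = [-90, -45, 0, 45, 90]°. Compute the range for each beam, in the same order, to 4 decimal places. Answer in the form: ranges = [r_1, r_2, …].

beam 1: φ=-90°, α=60°
  direction (0.5000, 0.8660); cell (4,1); t to first gridline: x 1.5000, y 0.7736 (then +2.0000 / +1.1547)
    (4,2) via y @ 0.7736  # hit
  → r_1 = 0.7736
beam 2: φ=-45°, α=105°
  direction (-0.2588, 0.9659); cell (4,1); t to first gridline: x 0.9659, y 0.6936 (then +3.8637 / +1.0353)
    (4,2) via y @ 0.6936  # hit
  → r_2 = 0.6936
beam 3: φ=0°, α=150°
  direction (-0.8660, 0.5000); cell (4,1); t to first gridline: x 0.2887, y 1.3400 (then +1.1547 / +2.0000)
    (3,1) via x @ 0.2887
    (3,2) via y @ 1.3400
    (2,2) via x @ 1.4434
    (1,2) via x @ 2.5981
    (1,3) via y @ 3.3400
    (0,3) via x @ 3.7528  # hit
  → r_3 = 3.7528
beam 4: φ=45°, α=195°
  direction (-0.9659, -0.2588); cell (4,1); t to first gridline: x 0.2588, y 1.2750 (then +1.0353 / +3.8637)
    (3,1) via x @ 0.2588
    (3,0) via y @ 1.2750  # hit
  → r_4 = 1.2750
beam 5: φ=90°, α=240°
  direction (-0.5000, -0.8660); cell (4,1); t to first gridline: x 0.5000, y 0.3811 (then +2.0000 / +1.1547)
    (4,0) via y @ 0.3811  # hit
  → r_5 = 0.3811

ranges = [0.7736, 0.6936, 3.7528, 1.2750, 0.3811]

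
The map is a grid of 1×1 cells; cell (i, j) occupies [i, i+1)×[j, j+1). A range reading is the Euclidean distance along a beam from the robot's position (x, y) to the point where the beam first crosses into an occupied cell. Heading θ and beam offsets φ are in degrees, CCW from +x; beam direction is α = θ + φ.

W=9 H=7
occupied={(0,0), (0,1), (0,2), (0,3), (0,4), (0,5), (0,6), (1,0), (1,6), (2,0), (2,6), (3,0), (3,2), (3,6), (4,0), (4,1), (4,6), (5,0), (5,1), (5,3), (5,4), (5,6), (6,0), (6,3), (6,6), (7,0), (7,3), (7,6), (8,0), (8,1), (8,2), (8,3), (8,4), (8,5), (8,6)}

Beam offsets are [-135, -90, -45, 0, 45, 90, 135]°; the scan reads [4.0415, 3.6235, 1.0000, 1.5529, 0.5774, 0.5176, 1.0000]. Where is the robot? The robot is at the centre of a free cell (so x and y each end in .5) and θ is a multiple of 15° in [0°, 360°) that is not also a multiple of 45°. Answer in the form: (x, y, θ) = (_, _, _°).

Enumerate (i+0.5, j+0.5, θ) over the 28 free cells and 16 admissible headings. For each, cast all 7 beams and compare to the given ranges.
  (7.5, 4.5, 165°): beam 1 = 0.5774 ≠ 4.0415 ✗
  (6.5, 5.5, 195°): beam 1 = 0.5774 ≠ 4.0415 ✗
  (2.5, 3.5, 210°): beam 1 = 2.5882 ≠ 4.0415 ✗
  (7.5, 5.5, 75°): beam 1 = 1.0000 ≠ 4.0415 ✗
  …
  (4.5, 3.5, 285°): r_1=4.0415, r_2=3.6235, r_3=1.0000, r_4=1.5529, r_5=0.5774, r_6=0.5176, r_7=1.0000 — all match ✓
Unique over the lattice → pose = (4.5, 3.5, 285°).

(x, y, θ) = (4.5, 3.5, 285°)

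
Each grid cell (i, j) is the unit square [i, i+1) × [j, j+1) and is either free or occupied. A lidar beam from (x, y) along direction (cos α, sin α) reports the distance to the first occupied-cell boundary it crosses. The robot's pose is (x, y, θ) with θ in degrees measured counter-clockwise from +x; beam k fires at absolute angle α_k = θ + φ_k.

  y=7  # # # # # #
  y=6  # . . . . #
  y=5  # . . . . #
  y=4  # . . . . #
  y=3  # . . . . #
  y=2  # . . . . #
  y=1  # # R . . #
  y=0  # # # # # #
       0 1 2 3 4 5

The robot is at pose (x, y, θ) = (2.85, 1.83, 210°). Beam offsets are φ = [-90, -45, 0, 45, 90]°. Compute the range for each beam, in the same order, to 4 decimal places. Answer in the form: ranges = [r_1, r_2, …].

ranges = [3.7000, 1.9153, 0.9815, 0.8593, 0.9584]

beam 1: φ=-90°, α=120°
  direction (-0.5000, 0.8660); cell (2,1); t to first gridline: x 1.7000, y 0.1963 (then +2.0000 / +1.1547)
    (2,2) via y @ 0.1963
    (2,3) via y @ 1.3510
    (1,3) via x @ 1.7000
    (1,4) via y @ 2.5057
    (1,5) via y @ 3.6604
    (0,5) via x @ 3.7000  # hit
  → r_1 = 3.7000
beam 2: φ=-45°, α=165°
  direction (-0.9659, 0.2588); cell (2,1); t to first gridline: x 0.8800, y 0.6568 (then +1.0353 / +3.8637)
    (2,2) via y @ 0.6568
    (1,2) via x @ 0.8800
    (0,2) via x @ 1.9153  # hit
  → r_2 = 1.9153
beam 3: φ=0°, α=210°
  direction (-0.8660, -0.5000); cell (2,1); t to first gridline: x 0.9815, y 1.6600 (then +1.1547 / +2.0000)
    (1,1) via x @ 0.9815  # hit
  → r_3 = 0.9815
beam 4: φ=45°, α=255°
  direction (-0.2588, -0.9659); cell (2,1); t to first gridline: x 3.2841, y 0.8593 (then +3.8637 / +1.0353)
    (2,0) via y @ 0.8593  # hit
  → r_4 = 0.8593
beam 5: φ=90°, α=300°
  direction (0.5000, -0.8660); cell (2,1); t to first gridline: x 0.3000, y 0.9584 (then +2.0000 / +1.1547)
    (3,1) via x @ 0.3000
    (3,0) via y @ 0.9584  # hit
  → r_5 = 0.9584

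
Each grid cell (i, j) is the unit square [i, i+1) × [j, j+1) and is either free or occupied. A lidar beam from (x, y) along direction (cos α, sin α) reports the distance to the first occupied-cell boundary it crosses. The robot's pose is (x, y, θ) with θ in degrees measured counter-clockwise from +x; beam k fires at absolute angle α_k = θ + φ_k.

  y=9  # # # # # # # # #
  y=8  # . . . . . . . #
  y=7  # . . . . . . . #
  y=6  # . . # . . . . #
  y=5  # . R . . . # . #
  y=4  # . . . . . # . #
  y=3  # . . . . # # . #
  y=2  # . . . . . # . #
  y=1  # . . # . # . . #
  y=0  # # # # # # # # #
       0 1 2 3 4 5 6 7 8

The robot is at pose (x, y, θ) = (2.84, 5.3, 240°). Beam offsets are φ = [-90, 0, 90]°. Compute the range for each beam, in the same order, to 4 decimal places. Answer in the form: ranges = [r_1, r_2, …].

ranges = [2.1246, 3.6800, 2.6000]

beam 1: φ=-90°, α=150°
  dir = (cos 150°, sin 150°) = (-0.8660, 0.5000); from cell (2,5)
  next x-line at t=0.9699, next y-line at t=1.4000; Δt_x=1.1547, Δt_y=2.0000
    x: enter (1,5) at t=0.9699
    y: enter (1,6) at t=1.4000
    x: enter (0,6) at t=2.1246 ← occupied
  → r_1 = 2.1246
beam 2: φ=0°, α=240°
  dir = (cos 240°, sin 240°) = (-0.5000, -0.8660); from cell (2,5)
  next x-line at t=1.6800, next y-line at t=0.3464; Δt_x=2.0000, Δt_y=1.1547
    y: enter (2,4) at t=0.3464
    y: enter (2,3) at t=1.5011
    x: enter (1,3) at t=1.6800
    y: enter (1,2) at t=2.6558
    x: enter (0,2) at t=3.6800 ← occupied
  → r_2 = 3.6800
beam 3: φ=90°, α=330°
  dir = (cos 330°, sin 330°) = (0.8660, -0.5000); from cell (2,5)
  next x-line at t=0.1848, next y-line at t=0.6000; Δt_x=1.1547, Δt_y=2.0000
    x: enter (3,5) at t=0.1848
    y: enter (3,4) at t=0.6000
    x: enter (4,4) at t=1.3395
    x: enter (5,4) at t=2.4942
    y: enter (5,3) at t=2.6000 ← occupied
  → r_3 = 2.6000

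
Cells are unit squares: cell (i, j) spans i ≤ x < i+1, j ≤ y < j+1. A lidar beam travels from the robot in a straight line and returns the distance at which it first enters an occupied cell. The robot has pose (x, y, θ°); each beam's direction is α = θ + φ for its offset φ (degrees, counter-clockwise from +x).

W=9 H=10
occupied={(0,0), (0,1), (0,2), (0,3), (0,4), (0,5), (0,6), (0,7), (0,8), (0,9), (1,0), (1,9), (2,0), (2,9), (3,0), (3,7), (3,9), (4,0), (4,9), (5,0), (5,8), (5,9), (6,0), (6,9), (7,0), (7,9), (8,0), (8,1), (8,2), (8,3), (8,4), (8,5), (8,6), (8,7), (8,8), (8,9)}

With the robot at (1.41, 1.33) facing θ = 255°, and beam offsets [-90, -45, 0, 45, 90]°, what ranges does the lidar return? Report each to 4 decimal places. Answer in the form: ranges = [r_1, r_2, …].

beam 1: φ=-90°, α=165°
  dir = (cos 165°, sin 165°) = (-0.9659, 0.2588); from cell (1,1)
  next x-line at t=0.4245, next y-line at t=2.5887; Δt_x=1.0353, Δt_y=3.8637
    x: enter (0,1) at t=0.4245 ← occupied
  → r_1 = 0.4245
beam 2: φ=-45°, α=210°
  dir = (cos 210°, sin 210°) = (-0.8660, -0.5000); from cell (1,1)
  next x-line at t=0.4734, next y-line at t=0.6600; Δt_x=1.1547, Δt_y=2.0000
    x: enter (0,1) at t=0.4734 ← occupied
  → r_2 = 0.4734
beam 3: φ=0°, α=255°
  dir = (cos 255°, sin 255°) = (-0.2588, -0.9659); from cell (1,1)
  next x-line at t=1.5841, next y-line at t=0.3416; Δt_x=3.8637, Δt_y=1.0353
    y: enter (1,0) at t=0.3416 ← occupied
  → r_3 = 0.3416
beam 4: φ=45°, α=300°
  dir = (cos 300°, sin 300°) = (0.5000, -0.8660); from cell (1,1)
  next x-line at t=1.1800, next y-line at t=0.3811; Δt_x=2.0000, Δt_y=1.1547
    y: enter (1,0) at t=0.3811 ← occupied
  → r_4 = 0.3811
beam 5: φ=90°, α=345°
  dir = (cos 345°, sin 345°) = (0.9659, -0.2588); from cell (1,1)
  next x-line at t=0.6108, next y-line at t=1.2750; Δt_x=1.0353, Δt_y=3.8637
    x: enter (2,1) at t=0.6108
    y: enter (2,0) at t=1.2750 ← occupied
  → r_5 = 1.2750

ranges = [0.4245, 0.4734, 0.3416, 0.3811, 1.2750]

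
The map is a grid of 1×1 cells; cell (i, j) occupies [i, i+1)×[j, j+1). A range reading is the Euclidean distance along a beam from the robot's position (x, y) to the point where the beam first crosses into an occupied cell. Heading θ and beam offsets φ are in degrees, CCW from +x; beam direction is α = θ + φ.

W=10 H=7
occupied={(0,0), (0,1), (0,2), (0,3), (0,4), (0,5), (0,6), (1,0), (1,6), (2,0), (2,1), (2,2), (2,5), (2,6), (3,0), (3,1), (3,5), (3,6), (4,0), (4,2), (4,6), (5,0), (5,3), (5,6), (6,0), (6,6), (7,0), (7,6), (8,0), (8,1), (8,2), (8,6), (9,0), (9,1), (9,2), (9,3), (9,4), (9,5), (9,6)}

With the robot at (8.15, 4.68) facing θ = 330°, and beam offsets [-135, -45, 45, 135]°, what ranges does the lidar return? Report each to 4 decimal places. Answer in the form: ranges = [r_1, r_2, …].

ranges = [2.6273, 1.7393, 0.8800, 1.3666]

beam 1: φ=-135°, α=195°
  d=(-0.9659,-0.2588)  start (8,4)  tX=0.1553 tY=2.6273  stride 1/|dx|=1.0353 1/|dy|=3.8637
    cross x-line → (7,4), t=0.1553
    cross x-line → (6,4), t=1.1906
    cross x-line → (5,4), t=2.2258
    cross y-line → (5,3), t=2.6273 (wall)
  → r_1 = 2.6273
beam 2: φ=-45°, α=285°
  d=(0.2588,-0.9659)  start (8,4)  tX=3.2841 tY=0.7040  stride 1/|dx|=3.8637 1/|dy|=1.0353
    cross y-line → (8,3), t=0.7040
    cross y-line → (8,2), t=1.7393 (wall)
  → r_2 = 1.7393
beam 3: φ=45°, α=15°
  d=(0.9659,0.2588)  start (8,4)  tX=0.8800 tY=1.2364  stride 1/|dx|=1.0353 1/|dy|=3.8637
    cross x-line → (9,4), t=0.8800 (wall)
  → r_3 = 0.8800
beam 4: φ=135°, α=105°
  d=(-0.2588,0.9659)  start (8,4)  tX=0.5796 tY=0.3313  stride 1/|dx|=3.8637 1/|dy|=1.0353
    cross y-line → (8,5), t=0.3313
    cross x-line → (7,5), t=0.5796
    cross y-line → (7,6), t=1.3666 (wall)
  → r_4 = 1.3666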